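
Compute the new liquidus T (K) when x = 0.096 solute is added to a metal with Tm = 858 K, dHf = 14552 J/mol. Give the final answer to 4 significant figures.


dT = R*Tm^2*x / dHf
dT = 8.314 * 858^2 * 0.096 / 14552
dT = 40.3769 K
T_new = 858 - 40.3769 = 817.6 K


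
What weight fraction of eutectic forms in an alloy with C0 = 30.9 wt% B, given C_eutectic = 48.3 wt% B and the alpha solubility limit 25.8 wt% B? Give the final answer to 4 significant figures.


f_primary = (C_e - C0) / (C_e - C_alpha_max)
f_primary = (48.3 - 30.9) / (48.3 - 25.8)
f_primary = 0.773333
f_eutectic = 1 - 0.773333 = 0.2267


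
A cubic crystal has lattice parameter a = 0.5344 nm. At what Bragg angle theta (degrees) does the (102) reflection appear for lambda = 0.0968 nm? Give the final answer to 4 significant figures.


d = a / sqrt(h^2+k^2+l^2)
d = 0.5344 / sqrt(5) = 0.238991 nm
lambda = 2*d*sin(theta)  =>  sin(theta) = lambda / (2*d)
sin(theta) = 0.0968 / (2 * 0.238991) = 0.202518
theta = 11.68 deg


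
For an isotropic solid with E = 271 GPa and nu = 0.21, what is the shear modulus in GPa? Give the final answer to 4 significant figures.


G = E / (2*(1+nu))
G = 271 / (2*(1+0.21))
G = 112 GPa


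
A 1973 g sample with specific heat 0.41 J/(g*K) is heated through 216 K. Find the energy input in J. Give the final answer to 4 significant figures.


Q = m * cp * dT
Q = 1973 * 0.41 * 216
Q = 174700 J


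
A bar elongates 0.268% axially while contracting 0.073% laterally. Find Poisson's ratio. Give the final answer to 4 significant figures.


nu = -epsilon_lat / epsilon_axial
Lateral strain is contraction (negative), so using magnitudes:
nu = 0.073 / 0.268
nu = 0.2724


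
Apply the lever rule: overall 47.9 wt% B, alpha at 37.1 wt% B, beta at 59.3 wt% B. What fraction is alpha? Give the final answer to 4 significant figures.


f_alpha = (C_beta - C0) / (C_beta - C_alpha)
f_alpha = (59.3 - 47.9) / (59.3 - 37.1)
f_alpha = 0.5135


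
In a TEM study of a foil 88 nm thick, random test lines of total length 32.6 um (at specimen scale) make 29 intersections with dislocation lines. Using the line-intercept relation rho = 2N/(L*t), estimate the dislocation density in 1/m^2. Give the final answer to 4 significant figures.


rho = 2N / (L * t)
L = 32.6 um = 3.26e-05 m, t = 88 nm = 8.8e-08 m
rho = 2 * 29 / (3.26e-05 * 8.8e-08)
rho = 2.022e+13 1/m^2


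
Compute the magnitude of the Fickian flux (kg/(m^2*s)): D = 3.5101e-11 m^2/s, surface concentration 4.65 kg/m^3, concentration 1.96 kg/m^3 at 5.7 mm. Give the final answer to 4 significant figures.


J = -D * (dC/dx) = D * (C1 - C2) / dx
J = 3.5101e-11 * (4.65 - 1.96) / 5.7e-03
J = 1.657e-08 kg/(m^2*s)


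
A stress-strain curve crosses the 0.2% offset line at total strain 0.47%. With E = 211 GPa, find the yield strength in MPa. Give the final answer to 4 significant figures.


Offset strain = 0.002
Elastic strain at yield = total_strain - offset = 4.7e-03 - 0.002 = 2.7e-03
sigma_y = E * elastic_strain = 211000 * 2.7e-03
sigma_y = 569.7 MPa


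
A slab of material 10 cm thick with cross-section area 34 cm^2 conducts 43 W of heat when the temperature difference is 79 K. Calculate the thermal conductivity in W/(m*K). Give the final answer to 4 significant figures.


k = Q*L / (A*dT)
L = 0.1 m, A = 3.4e-03 m^2
k = 43 * 0.1 / (3.4e-03 * 79)
k = 16.01 W/(m*K)


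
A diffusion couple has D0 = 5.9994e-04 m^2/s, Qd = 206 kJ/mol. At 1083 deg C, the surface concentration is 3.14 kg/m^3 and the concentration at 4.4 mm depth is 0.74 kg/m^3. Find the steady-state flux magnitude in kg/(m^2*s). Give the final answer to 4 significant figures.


Step 1: D = D0 * exp(-Qd/(R*T))
T = 1083 + 273.15 = 1356.15 K
D = 5.9994e-04 * exp(-206e3 / (8.314 * 1356.15)) = 6.97185e-12 m^2/s
Step 2: J = D * (C1 - C2) / dx
J = 6.97185e-12 * (3.14 - 0.74) / 4.4e-03
J = 3.803e-09 kg/(m^2*s)


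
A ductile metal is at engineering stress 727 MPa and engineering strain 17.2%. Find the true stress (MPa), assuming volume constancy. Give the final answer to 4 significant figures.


sigma_true = sigma_eng * (1 + epsilon_eng)
sigma_true = 727 * (1 + 0.172)
sigma_true = 852 MPa


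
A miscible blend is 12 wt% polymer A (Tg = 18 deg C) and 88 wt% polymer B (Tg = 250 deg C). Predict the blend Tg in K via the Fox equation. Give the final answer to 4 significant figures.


1/Tg = w1/Tg1 + w2/Tg2 (in Kelvin)
Tg1 = 291.15 K, Tg2 = 523.15 K
1/Tg = 0.12/291.15 + 0.88/523.15
Tg = 477.5 K


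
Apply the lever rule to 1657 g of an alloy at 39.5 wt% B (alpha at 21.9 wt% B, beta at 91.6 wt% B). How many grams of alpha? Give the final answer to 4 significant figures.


f_alpha = (C_beta - C0) / (C_beta - C_alpha)
f_alpha = (91.6 - 39.5) / (91.6 - 21.9) = 0.747489
m_alpha = f_alpha * m_total = 0.747489 * 1657 = 1239 g


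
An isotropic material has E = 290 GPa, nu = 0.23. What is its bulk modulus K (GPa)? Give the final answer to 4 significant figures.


K = E / (3*(1-2*nu))
K = 290 / (3*(1-2*0.23))
K = 179 GPa


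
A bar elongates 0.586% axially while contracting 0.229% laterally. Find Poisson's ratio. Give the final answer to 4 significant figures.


nu = -epsilon_lat / epsilon_axial
Lateral strain is contraction (negative), so using magnitudes:
nu = 0.229 / 0.586
nu = 0.3908


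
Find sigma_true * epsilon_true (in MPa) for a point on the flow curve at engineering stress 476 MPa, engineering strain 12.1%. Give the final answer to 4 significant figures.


sigma_true = sigma_eng * (1 + epsilon_eng)
sigma_true = 476 * (1 + 0.121) = 533.596 MPa
epsilon_true = ln(1 + epsilon_eng)
epsilon_true = ln(1 + 0.121) = 0.114221
sigma_true * epsilon_true = 533.596 * 0.114221 = 60.95 MPa


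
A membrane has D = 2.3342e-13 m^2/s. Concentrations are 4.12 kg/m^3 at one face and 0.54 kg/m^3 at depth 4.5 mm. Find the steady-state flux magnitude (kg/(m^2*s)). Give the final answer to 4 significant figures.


J = -D * (dC/dx) = D * (C1 - C2) / dx
J = 2.3342e-13 * (4.12 - 0.54) / 4.5e-03
J = 1.857e-10 kg/(m^2*s)


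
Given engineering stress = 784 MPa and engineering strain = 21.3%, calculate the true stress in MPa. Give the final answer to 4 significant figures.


sigma_true = sigma_eng * (1 + epsilon_eng)
sigma_true = 784 * (1 + 0.213)
sigma_true = 951 MPa


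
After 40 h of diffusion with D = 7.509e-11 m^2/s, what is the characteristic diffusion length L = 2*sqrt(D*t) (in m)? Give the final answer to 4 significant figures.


t = 40 hr = 144000 s
Diffusion length = 2*sqrt(D*t)
= 2*sqrt(7.509e-11 * 144000)
= 6.577e-03 m


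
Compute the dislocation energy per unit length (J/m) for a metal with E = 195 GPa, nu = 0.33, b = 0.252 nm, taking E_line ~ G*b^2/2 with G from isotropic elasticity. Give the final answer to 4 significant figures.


Step 1: G = E / (2*(1+nu))
G = 195 / (2*(1+0.33)) = 73.3083 GPa = 7.33083e+10 Pa
Step 2: E_line = G*b^2/2
b = 0.252 nm = 2.52e-10 m
E_line = 0.5 * 7.33083e+10 * (2.52e-10)^2 = 2.328e-09 J/m


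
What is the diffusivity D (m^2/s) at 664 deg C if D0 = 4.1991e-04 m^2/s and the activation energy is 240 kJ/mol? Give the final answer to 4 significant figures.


D = D0 * exp(-Qd / (R*T))
T = 937.15 K
D = 4.1991e-04 * exp(-240e3 / (8.314 * 937.15))
D = 1.76e-17 m^2/s


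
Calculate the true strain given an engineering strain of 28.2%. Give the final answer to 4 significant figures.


epsilon_true = ln(1 + epsilon_eng)
epsilon_true = ln(1 + 0.282)
epsilon_true = 0.2484


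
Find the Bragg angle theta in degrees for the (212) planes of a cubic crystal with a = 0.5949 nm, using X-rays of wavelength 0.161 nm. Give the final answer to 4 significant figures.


d = a / sqrt(h^2+k^2+l^2)
d = 0.5949 / sqrt(9) = 0.1983 nm
lambda = 2*d*sin(theta)  =>  sin(theta) = lambda / (2*d)
sin(theta) = 0.161 / (2 * 0.1983) = 0.405951
theta = 23.95 deg


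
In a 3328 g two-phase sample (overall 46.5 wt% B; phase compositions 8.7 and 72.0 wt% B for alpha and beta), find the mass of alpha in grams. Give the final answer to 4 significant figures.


f_alpha = (C_beta - C0) / (C_beta - C_alpha)
f_alpha = (72.0 - 46.5) / (72.0 - 8.7) = 0.402844
m_alpha = f_alpha * m_total = 0.402844 * 3328 = 1341 g


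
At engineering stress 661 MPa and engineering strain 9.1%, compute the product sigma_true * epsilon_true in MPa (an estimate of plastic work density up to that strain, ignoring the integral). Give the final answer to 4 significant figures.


sigma_true = sigma_eng * (1 + epsilon_eng)
sigma_true = 661 * (1 + 0.091) = 721.151 MPa
epsilon_true = ln(1 + epsilon_eng)
epsilon_true = ln(1 + 0.091) = 0.0870947
sigma_true * epsilon_true = 721.151 * 0.0870947 = 62.81 MPa


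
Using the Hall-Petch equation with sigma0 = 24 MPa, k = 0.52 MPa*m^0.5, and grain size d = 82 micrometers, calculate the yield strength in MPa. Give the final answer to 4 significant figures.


sigma_y = sigma0 + k / sqrt(d)
d = 82 um = 8.2e-05 m
sigma_y = 24 + 0.52 / sqrt(8.2e-05)
sigma_y = 81.42 MPa


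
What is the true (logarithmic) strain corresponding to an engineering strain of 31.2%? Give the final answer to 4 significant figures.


epsilon_true = ln(1 + epsilon_eng)
epsilon_true = ln(1 + 0.312)
epsilon_true = 0.2716


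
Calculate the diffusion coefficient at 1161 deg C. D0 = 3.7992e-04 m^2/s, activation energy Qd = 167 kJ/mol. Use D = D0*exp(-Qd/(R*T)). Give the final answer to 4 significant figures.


D = D0 * exp(-Qd / (R*T))
T = 1434.15 K
D = 3.7992e-04 * exp(-167e3 / (8.314 * 1434.15))
D = 3.14e-10 m^2/s


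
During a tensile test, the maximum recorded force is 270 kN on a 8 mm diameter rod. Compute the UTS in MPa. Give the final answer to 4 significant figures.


A0 = pi*(d/2)^2 = pi*(8/2)^2 = 50.2655 mm^2
UTS = F_max / A0 = 270*1000 / 50.2655
UTS = 5371 MPa


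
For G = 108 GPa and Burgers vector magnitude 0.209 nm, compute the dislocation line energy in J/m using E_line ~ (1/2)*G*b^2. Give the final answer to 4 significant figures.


E = G*b^2/2
b = 0.209 nm = 2.09e-10 m
G = 108 GPa = 1.08e+11 Pa
E = 0.5 * 1.08e+11 * (2.09e-10)^2
E = 2.359e-09 J/m


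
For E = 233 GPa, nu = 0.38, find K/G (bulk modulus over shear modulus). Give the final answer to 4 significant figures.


G = E / (2*(1+nu))
G = 233 / (2*(1+0.38)) = 84.4203 GPa
K = E / (3*(1-2*nu))
K = 233 / (3*(1-2*0.38)) = 323.611 GPa
K/G = 323.611 / 84.4203 = 3.833


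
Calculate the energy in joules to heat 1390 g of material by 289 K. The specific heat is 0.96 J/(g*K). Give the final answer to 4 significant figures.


Q = m * cp * dT
Q = 1390 * 0.96 * 289
Q = 385600 J


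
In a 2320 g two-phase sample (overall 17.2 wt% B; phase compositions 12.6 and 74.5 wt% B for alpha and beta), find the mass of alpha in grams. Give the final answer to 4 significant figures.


f_alpha = (C_beta - C0) / (C_beta - C_alpha)
f_alpha = (74.5 - 17.2) / (74.5 - 12.6) = 0.925687
m_alpha = f_alpha * m_total = 0.925687 * 2320 = 2148 g


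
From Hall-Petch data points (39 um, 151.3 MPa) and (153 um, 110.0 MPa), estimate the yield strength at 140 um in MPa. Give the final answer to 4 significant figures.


sigma_y = sigma0 + k / sqrt(d)
1/sqrt(d1) = 1/sqrt(3.9e-05) = 160.128;  1/sqrt(d2) = 80.8452
k = (sigma1 - sigma2) / (1/sqrt(d1) - 1/sqrt(d2)) = (151.3 - 110.0) / (160.128 - 80.8452) = 0.520919 MPa*m^0.5
sigma0 = sigma1 - k/sqrt(d1) = 151.3 - 0.520919*160.128 = 67.8862 MPa
sigma_y(d3) = 67.8862 + 0.520919 / sqrt(1.4e-04) = 111.9 MPa


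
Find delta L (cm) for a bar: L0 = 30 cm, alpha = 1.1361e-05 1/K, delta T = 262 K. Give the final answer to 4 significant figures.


dL = L0 * alpha * dT
dL = 30 * 1.1361e-05 * 262
dL = 0.0893 cm


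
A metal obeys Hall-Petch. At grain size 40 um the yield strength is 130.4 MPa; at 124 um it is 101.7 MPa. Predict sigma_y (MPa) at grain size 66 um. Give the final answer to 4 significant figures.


sigma_y = sigma0 + k / sqrt(d)
1/sqrt(d1) = 1/sqrt(4e-05) = 158.114;  1/sqrt(d2) = 89.8027
k = (sigma1 - sigma2) / (1/sqrt(d1) - 1/sqrt(d2)) = (130.4 - 101.7) / (158.114 - 89.8027) = 0.420136 MPa*m^0.5
sigma0 = sigma1 - k/sqrt(d1) = 130.4 - 0.420136*158.114 = 63.9707 MPa
sigma_y(d3) = 63.9707 + 0.420136 / sqrt(6.6e-05) = 115.7 MPa


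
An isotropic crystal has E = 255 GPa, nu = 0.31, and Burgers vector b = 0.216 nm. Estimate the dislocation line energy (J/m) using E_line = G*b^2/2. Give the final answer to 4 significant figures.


Step 1: G = E / (2*(1+nu))
G = 255 / (2*(1+0.31)) = 97.3282 GPa = 9.73282e+10 Pa
Step 2: E_line = G*b^2/2
b = 0.216 nm = 2.16e-10 m
E_line = 0.5 * 9.73282e+10 * (2.16e-10)^2 = 2.27e-09 J/m


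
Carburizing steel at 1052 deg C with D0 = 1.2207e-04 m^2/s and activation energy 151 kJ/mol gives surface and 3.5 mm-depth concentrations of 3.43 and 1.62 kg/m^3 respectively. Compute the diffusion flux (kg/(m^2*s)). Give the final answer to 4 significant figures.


Step 1: D = D0 * exp(-Qd/(R*T))
T = 1052 + 273.15 = 1325.15 K
D = 1.2207e-04 * exp(-151e3 / (8.314 * 1325.15)) = 1.36235e-10 m^2/s
Step 2: J = D * (C1 - C2) / dx
J = 1.36235e-10 * (3.43 - 1.62) / 3.5e-03
J = 7.045e-08 kg/(m^2*s)


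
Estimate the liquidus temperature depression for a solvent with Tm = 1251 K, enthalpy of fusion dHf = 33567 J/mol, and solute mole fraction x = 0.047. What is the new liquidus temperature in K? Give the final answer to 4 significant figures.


dT = R*Tm^2*x / dHf
dT = 8.314 * 1251^2 * 0.047 / 33567
dT = 18.2184 K
T_new = 1251 - 18.2184 = 1233 K


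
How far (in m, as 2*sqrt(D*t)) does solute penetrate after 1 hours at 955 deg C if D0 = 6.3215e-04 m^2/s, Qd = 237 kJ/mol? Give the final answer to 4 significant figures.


Step 1: D = D0 * exp(-Qd/(R*T))
T = 1228.15 K
D = 6.3215e-04 * exp(-237e3 / (8.314 * 1228.15)) = 5.25499e-14 m^2/s
Step 2: L = 2*sqrt(D*t)
t = 1 h = 3600 s
L = 2*sqrt(5.25499e-14 * 3600) = 2.751e-05 m


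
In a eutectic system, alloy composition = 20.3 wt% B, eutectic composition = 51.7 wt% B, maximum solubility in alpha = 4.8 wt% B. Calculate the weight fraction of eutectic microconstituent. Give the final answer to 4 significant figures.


f_primary = (C_e - C0) / (C_e - C_alpha_max)
f_primary = (51.7 - 20.3) / (51.7 - 4.8)
f_primary = 0.66951
f_eutectic = 1 - 0.66951 = 0.3305


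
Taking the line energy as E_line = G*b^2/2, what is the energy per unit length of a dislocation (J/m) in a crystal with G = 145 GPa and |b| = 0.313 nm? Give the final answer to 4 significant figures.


E = G*b^2/2
b = 0.313 nm = 3.13e-10 m
G = 145 GPa = 1.45e+11 Pa
E = 0.5 * 1.45e+11 * (3.13e-10)^2
E = 7.103e-09 J/m


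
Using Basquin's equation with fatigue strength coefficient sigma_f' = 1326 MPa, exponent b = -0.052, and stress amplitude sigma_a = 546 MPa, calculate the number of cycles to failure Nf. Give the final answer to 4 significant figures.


sigma_a = sigma_f' * (2*Nf)^b
2*Nf = (sigma_a / sigma_f')^(1/b)
2*Nf = (546 / 1326)^(1/-0.052)
2*Nf = 2.57391e+07
Nf = 1.287e+07 cycles


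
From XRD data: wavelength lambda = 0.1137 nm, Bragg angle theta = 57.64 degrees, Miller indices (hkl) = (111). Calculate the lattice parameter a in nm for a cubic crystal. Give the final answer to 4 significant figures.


d = lambda / (2*sin(theta))
d = 0.1137 / (2*sin(57.64 deg))
d = 0.0673019 nm
a = d * sqrt(h^2+k^2+l^2) = 0.0673019 * sqrt(3)
a = 0.1166 nm


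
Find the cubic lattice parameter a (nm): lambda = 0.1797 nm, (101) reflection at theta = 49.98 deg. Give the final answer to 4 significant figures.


d = lambda / (2*sin(theta))
d = 0.1797 / (2*sin(49.98 deg))
d = 0.117325 nm
a = d * sqrt(h^2+k^2+l^2) = 0.117325 * sqrt(2)
a = 0.1659 nm


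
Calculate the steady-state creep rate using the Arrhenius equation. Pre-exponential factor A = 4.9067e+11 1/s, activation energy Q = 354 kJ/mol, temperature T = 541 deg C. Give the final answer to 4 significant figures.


rate = A * exp(-Q / (R*T))
T = 541 + 273.15 = 814.15 K
rate = 4.9067e+11 * exp(-354e3 / (8.314 * 814.15))
rate = 9.503e-12 1/s


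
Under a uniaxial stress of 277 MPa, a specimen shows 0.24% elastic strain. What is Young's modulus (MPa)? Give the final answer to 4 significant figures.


E = sigma / epsilon
epsilon = 0.24% = 2.4e-03
E = 277 / 2.4e-03
E = 115400 MPa


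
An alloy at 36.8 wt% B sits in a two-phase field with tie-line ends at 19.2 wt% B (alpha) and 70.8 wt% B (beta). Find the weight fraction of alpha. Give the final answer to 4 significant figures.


f_alpha = (C_beta - C0) / (C_beta - C_alpha)
f_alpha = (70.8 - 36.8) / (70.8 - 19.2)
f_alpha = 0.6589


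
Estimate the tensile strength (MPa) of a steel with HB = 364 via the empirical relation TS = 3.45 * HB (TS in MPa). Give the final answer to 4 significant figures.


TS (MPa) = 3.45 * HB
TS = 3.45 * 364
TS = 1256 MPa


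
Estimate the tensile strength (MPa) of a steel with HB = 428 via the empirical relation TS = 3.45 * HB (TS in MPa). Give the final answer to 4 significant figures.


TS (MPa) = 3.45 * HB
TS = 3.45 * 428
TS = 1477 MPa


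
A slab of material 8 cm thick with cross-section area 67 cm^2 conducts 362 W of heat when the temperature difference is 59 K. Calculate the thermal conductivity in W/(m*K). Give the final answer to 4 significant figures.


k = Q*L / (A*dT)
L = 0.08 m, A = 6.7e-03 m^2
k = 362 * 0.08 / (6.7e-03 * 59)
k = 73.26 W/(m*K)


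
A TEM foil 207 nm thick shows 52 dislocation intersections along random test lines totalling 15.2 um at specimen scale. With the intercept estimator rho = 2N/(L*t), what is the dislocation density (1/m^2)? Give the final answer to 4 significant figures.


rho = 2N / (L * t)
L = 15.2 um = 1.52e-05 m, t = 207 nm = 2.07e-07 m
rho = 2 * 52 / (1.52e-05 * 2.07e-07)
rho = 3.305e+13 1/m^2


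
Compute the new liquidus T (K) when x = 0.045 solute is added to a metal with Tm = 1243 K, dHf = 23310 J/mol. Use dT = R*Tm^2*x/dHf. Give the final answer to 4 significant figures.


dT = R*Tm^2*x / dHf
dT = 8.314 * 1243^2 * 0.045 / 23310
dT = 24.7983 K
T_new = 1243 - 24.7983 = 1218 K


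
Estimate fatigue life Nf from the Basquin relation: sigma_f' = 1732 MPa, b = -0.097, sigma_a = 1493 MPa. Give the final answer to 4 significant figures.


sigma_a = sigma_f' * (2*Nf)^b
2*Nf = (sigma_a / sigma_f')^(1/b)
2*Nf = (1493 / 1732)^(1/-0.097)
2*Nf = 4.62195
Nf = 2.311 cycles


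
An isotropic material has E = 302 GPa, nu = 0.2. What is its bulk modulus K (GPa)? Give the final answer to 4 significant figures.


K = E / (3*(1-2*nu))
K = 302 / (3*(1-2*0.2))
K = 167.8 GPa


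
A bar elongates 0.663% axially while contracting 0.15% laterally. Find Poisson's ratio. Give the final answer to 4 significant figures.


nu = -epsilon_lat / epsilon_axial
Lateral strain is contraction (negative), so using magnitudes:
nu = 0.15 / 0.663
nu = 0.2262


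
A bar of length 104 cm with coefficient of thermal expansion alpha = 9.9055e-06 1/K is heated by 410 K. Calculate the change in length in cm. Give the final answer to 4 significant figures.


dL = L0 * alpha * dT
dL = 104 * 9.9055e-06 * 410
dL = 0.4224 cm


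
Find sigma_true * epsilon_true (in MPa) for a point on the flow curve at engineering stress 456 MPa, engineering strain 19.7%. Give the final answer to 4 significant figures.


sigma_true = sigma_eng * (1 + epsilon_eng)
sigma_true = 456 * (1 + 0.197) = 545.832 MPa
epsilon_true = ln(1 + epsilon_eng)
epsilon_true = ln(1 + 0.197) = 0.179818
sigma_true * epsilon_true = 545.832 * 0.179818 = 98.15 MPa


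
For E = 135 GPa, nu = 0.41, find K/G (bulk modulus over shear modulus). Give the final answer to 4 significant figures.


G = E / (2*(1+nu))
G = 135 / (2*(1+0.41)) = 47.8723 GPa
K = E / (3*(1-2*nu))
K = 135 / (3*(1-2*0.41)) = 250 GPa
K/G = 250 / 47.8723 = 5.222


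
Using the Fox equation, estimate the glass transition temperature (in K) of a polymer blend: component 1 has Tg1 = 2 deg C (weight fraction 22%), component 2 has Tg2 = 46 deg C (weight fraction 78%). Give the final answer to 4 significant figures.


1/Tg = w1/Tg1 + w2/Tg2 (in Kelvin)
Tg1 = 275.15 K, Tg2 = 319.15 K
1/Tg = 0.22/275.15 + 0.78/319.15
Tg = 308.3 K


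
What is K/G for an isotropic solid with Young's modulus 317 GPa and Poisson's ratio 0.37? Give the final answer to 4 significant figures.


G = E / (2*(1+nu))
G = 317 / (2*(1+0.37)) = 115.693 GPa
K = E / (3*(1-2*nu))
K = 317 / (3*(1-2*0.37)) = 406.41 GPa
K/G = 406.41 / 115.693 = 3.513


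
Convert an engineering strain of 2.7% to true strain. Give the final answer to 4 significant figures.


epsilon_true = ln(1 + epsilon_eng)
epsilon_true = ln(1 + 0.027)
epsilon_true = 0.02664


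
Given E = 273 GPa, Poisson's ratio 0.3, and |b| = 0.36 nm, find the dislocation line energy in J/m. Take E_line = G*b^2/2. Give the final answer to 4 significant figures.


Step 1: G = E / (2*(1+nu))
G = 273 / (2*(1+0.3)) = 105 GPa = 1.05e+11 Pa
Step 2: E_line = G*b^2/2
b = 0.36 nm = 3.6e-10 m
E_line = 0.5 * 1.05e+11 * (3.6e-10)^2 = 6.804e-09 J/m


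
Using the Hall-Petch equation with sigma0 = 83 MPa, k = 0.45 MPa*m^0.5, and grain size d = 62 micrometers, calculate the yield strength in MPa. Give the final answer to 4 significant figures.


sigma_y = sigma0 + k / sqrt(d)
d = 62 um = 6.2e-05 m
sigma_y = 83 + 0.45 / sqrt(6.2e-05)
sigma_y = 140.2 MPa


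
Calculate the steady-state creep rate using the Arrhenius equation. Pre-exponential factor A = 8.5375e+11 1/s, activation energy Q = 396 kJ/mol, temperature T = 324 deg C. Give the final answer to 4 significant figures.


rate = A * exp(-Q / (R*T))
T = 324 + 273.15 = 597.15 K
rate = 8.5375e+11 * exp(-396e3 / (8.314 * 597.15))
rate = 1.953e-23 1/s


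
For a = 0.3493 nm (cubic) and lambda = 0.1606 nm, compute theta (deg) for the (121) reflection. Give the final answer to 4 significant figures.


d = a / sqrt(h^2+k^2+l^2)
d = 0.3493 / sqrt(6) = 0.142601 nm
lambda = 2*d*sin(theta)  =>  sin(theta) = lambda / (2*d)
sin(theta) = 0.1606 / (2 * 0.142601) = 0.563109
theta = 34.27 deg


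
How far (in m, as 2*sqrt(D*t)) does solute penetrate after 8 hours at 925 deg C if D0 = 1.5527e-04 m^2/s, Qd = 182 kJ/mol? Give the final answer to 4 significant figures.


Step 1: D = D0 * exp(-Qd/(R*T))
T = 1198.15 K
D = 1.5527e-04 * exp(-182e3 / (8.314 * 1198.15)) = 1.80433e-12 m^2/s
Step 2: L = 2*sqrt(D*t)
t = 8 h = 28800 s
L = 2*sqrt(1.80433e-12 * 28800) = 4.559e-04 m


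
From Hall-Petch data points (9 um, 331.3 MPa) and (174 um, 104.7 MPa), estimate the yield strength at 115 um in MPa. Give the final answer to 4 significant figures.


sigma_y = sigma0 + k / sqrt(d)
1/sqrt(d1) = 1/sqrt(9e-06) = 333.333;  1/sqrt(d2) = 75.8098
k = (sigma1 - sigma2) / (1/sqrt(d1) - 1/sqrt(d2)) = (331.3 - 104.7) / (333.333 - 75.8098) = 0.87992 MPa*m^0.5
sigma0 = sigma1 - k/sqrt(d1) = 331.3 - 0.87992*333.333 = 37.9935 MPa
sigma_y(d3) = 37.9935 + 0.87992 / sqrt(1.15e-04) = 120 MPa


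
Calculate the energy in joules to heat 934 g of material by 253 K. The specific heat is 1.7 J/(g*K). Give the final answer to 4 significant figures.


Q = m * cp * dT
Q = 934 * 1.7 * 253
Q = 401700 J


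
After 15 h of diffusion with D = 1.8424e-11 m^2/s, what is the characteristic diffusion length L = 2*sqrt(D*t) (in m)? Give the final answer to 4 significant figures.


t = 15 hr = 54000 s
Diffusion length = 2*sqrt(D*t)
= 2*sqrt(1.8424e-11 * 54000)
= 1.995e-03 m


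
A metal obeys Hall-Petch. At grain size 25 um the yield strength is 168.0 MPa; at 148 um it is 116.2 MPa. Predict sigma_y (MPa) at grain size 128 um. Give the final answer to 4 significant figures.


sigma_y = sigma0 + k / sqrt(d)
1/sqrt(d1) = 1/sqrt(2.5e-05) = 200;  1/sqrt(d2) = 82.1995
k = (sigma1 - sigma2) / (1/sqrt(d1) - 1/sqrt(d2)) = (168.0 - 116.2) / (200 - 82.1995) = 0.439726 MPa*m^0.5
sigma0 = sigma1 - k/sqrt(d1) = 168.0 - 0.439726*200 = 80.0547 MPa
sigma_y(d3) = 80.0547 + 0.439726 / sqrt(1.28e-04) = 118.9 MPa


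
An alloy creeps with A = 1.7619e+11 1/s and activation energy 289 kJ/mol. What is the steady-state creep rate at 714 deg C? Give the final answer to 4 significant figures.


rate = A * exp(-Q / (R*T))
T = 714 + 273.15 = 987.15 K
rate = 1.7619e+11 * exp(-289e3 / (8.314 * 987.15))
rate = 8.977e-05 1/s


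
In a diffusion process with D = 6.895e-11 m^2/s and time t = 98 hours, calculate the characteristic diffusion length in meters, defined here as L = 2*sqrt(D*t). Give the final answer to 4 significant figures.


t = 98 hr = 352800 s
Diffusion length = 2*sqrt(D*t)
= 2*sqrt(6.895e-11 * 352800)
= 9.864e-03 m


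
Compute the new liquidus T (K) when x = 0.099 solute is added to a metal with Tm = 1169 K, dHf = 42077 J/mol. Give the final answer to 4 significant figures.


dT = R*Tm^2*x / dHf
dT = 8.314 * 1169^2 * 0.099 / 42077
dT = 26.7319 K
T_new = 1169 - 26.7319 = 1142 K


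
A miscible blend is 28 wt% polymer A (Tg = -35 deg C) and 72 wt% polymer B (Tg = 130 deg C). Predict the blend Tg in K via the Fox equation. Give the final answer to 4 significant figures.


1/Tg = w1/Tg1 + w2/Tg2 (in Kelvin)
Tg1 = 238.15 K, Tg2 = 403.15 K
1/Tg = 0.28/238.15 + 0.72/403.15
Tg = 337.6 K


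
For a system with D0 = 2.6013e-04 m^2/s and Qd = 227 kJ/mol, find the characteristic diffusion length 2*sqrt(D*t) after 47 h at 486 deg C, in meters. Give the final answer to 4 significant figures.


Step 1: D = D0 * exp(-Qd/(R*T))
T = 759.15 K
D = 2.6013e-04 * exp(-227e3 / (8.314 * 759.15)) = 6.24447e-20 m^2/s
Step 2: L = 2*sqrt(D*t)
t = 47 h = 169200 s
L = 2*sqrt(6.24447e-20 * 169200) = 2.056e-07 m


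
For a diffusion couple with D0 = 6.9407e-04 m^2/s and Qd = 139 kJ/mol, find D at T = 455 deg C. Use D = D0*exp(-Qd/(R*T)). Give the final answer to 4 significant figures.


D = D0 * exp(-Qd / (R*T))
T = 728.15 K
D = 6.9407e-04 * exp(-139e3 / (8.314 * 728.15))
D = 7.408e-14 m^2/s


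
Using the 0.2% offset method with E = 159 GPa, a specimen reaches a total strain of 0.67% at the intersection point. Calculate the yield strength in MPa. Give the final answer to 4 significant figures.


Offset strain = 0.002
Elastic strain at yield = total_strain - offset = 6.7e-03 - 0.002 = 4.7e-03
sigma_y = E * elastic_strain = 159000 * 4.7e-03
sigma_y = 747.3 MPa


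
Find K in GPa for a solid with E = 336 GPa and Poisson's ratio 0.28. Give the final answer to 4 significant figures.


K = E / (3*(1-2*nu))
K = 336 / (3*(1-2*0.28))
K = 254.5 GPa


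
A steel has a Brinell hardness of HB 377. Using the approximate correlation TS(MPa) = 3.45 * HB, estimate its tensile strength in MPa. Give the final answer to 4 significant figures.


TS (MPa) = 3.45 * HB
TS = 3.45 * 377
TS = 1301 MPa


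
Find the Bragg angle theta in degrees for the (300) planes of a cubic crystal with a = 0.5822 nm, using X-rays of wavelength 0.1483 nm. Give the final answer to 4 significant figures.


d = a / sqrt(h^2+k^2+l^2)
d = 0.5822 / sqrt(9) = 0.194067 nm
lambda = 2*d*sin(theta)  =>  sin(theta) = lambda / (2*d)
sin(theta) = 0.1483 / (2 * 0.194067) = 0.382085
theta = 22.46 deg


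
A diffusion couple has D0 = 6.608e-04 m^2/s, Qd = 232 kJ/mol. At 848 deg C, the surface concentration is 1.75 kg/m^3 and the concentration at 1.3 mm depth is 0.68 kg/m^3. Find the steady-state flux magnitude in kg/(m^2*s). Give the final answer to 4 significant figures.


Step 1: D = D0 * exp(-Qd/(R*T))
T = 848 + 273.15 = 1121.15 K
D = 6.608e-04 * exp(-232e3 / (8.314 * 1121.15)) = 1.02505e-14 m^2/s
Step 2: J = D * (C1 - C2) / dx
J = 1.02505e-14 * (1.75 - 0.68) / 1.3e-03
J = 8.437e-12 kg/(m^2*s)


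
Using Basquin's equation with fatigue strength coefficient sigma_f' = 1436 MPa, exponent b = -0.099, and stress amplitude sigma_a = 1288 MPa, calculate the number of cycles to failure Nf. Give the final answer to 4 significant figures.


sigma_a = sigma_f' * (2*Nf)^b
2*Nf = (sigma_a / sigma_f')^(1/b)
2*Nf = (1288 / 1436)^(1/-0.099)
2*Nf = 3.00025
Nf = 1.5 cycles


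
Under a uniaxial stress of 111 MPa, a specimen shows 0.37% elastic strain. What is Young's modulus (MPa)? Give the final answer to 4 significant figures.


E = sigma / epsilon
epsilon = 0.37% = 3.7e-03
E = 111 / 3.7e-03
E = 30000 MPa


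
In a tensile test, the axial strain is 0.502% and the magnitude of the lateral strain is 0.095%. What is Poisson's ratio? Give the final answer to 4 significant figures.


nu = -epsilon_lat / epsilon_axial
Lateral strain is contraction (negative), so using magnitudes:
nu = 0.095 / 0.502
nu = 0.1892


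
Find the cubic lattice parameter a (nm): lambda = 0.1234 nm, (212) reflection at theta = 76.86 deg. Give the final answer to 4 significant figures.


d = lambda / (2*sin(theta))
d = 0.1234 / (2*sin(76.86 deg))
d = 0.0633589 nm
a = d * sqrt(h^2+k^2+l^2) = 0.0633589 * sqrt(9)
a = 0.1901 nm


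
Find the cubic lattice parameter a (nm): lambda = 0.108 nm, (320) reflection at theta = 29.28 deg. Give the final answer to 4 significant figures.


d = lambda / (2*sin(theta))
d = 0.108 / (2*sin(29.28 deg))
d = 0.110412 nm
a = d * sqrt(h^2+k^2+l^2) = 0.110412 * sqrt(13)
a = 0.3981 nm


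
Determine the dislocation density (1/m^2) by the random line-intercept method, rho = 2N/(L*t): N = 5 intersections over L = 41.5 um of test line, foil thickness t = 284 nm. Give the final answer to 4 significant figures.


rho = 2N / (L * t)
L = 41.5 um = 4.15e-05 m, t = 284 nm = 2.84e-07 m
rho = 2 * 5 / (4.15e-05 * 2.84e-07)
rho = 8.485e+11 1/m^2


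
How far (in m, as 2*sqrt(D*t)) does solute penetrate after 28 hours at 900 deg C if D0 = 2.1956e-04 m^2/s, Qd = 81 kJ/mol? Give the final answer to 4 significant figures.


Step 1: D = D0 * exp(-Qd/(R*T))
T = 1173.15 K
D = 2.1956e-04 * exp(-81e3 / (8.314 * 1173.15)) = 5.43111e-08 m^2/s
Step 2: L = 2*sqrt(D*t)
t = 28 h = 100800 s
L = 2*sqrt(5.43111e-08 * 100800) = 0.148 m


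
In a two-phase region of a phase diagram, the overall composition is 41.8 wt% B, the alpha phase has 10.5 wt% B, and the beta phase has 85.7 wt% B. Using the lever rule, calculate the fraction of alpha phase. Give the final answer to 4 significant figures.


f_alpha = (C_beta - C0) / (C_beta - C_alpha)
f_alpha = (85.7 - 41.8) / (85.7 - 10.5)
f_alpha = 0.5838


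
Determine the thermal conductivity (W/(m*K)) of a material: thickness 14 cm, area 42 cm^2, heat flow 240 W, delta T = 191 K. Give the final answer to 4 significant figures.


k = Q*L / (A*dT)
L = 0.14 m, A = 4.2e-03 m^2
k = 240 * 0.14 / (4.2e-03 * 191)
k = 41.88 W/(m*K)


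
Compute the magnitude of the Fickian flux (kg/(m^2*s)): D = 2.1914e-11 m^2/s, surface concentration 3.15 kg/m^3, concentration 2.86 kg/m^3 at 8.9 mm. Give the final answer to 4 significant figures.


J = -D * (dC/dx) = D * (C1 - C2) / dx
J = 2.1914e-11 * (3.15 - 2.86) / 8.9e-03
J = 7.141e-10 kg/(m^2*s)


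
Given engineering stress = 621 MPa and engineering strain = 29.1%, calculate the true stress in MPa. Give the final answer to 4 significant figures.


sigma_true = sigma_eng * (1 + epsilon_eng)
sigma_true = 621 * (1 + 0.291)
sigma_true = 801.7 MPa


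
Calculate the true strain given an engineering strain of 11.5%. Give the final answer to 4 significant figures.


epsilon_true = ln(1 + epsilon_eng)
epsilon_true = ln(1 + 0.115)
epsilon_true = 0.1089


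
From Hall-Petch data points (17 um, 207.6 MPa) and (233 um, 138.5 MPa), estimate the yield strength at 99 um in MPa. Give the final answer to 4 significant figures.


sigma_y = sigma0 + k / sqrt(d)
1/sqrt(d1) = 1/sqrt(1.7e-05) = 242.536;  1/sqrt(d2) = 65.5122
k = (sigma1 - sigma2) / (1/sqrt(d1) - 1/sqrt(d2)) = (207.6 - 138.5) / (242.536 - 65.5122) = 0.390344 MPa*m^0.5
sigma0 = sigma1 - k/sqrt(d1) = 207.6 - 0.390344*242.536 = 112.928 MPa
sigma_y(d3) = 112.928 + 0.390344 / sqrt(9.9e-05) = 152.2 MPa


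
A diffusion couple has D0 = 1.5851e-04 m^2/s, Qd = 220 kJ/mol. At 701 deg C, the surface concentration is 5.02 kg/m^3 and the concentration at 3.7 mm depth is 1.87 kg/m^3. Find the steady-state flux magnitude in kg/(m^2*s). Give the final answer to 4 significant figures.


Step 1: D = D0 * exp(-Qd/(R*T))
T = 701 + 273.15 = 974.15 K
D = 1.5851e-04 * exp(-220e3 / (8.314 * 974.15)) = 2.5297e-16 m^2/s
Step 2: J = D * (C1 - C2) / dx
J = 2.5297e-16 * (5.02 - 1.87) / 3.7e-03
J = 2.154e-13 kg/(m^2*s)


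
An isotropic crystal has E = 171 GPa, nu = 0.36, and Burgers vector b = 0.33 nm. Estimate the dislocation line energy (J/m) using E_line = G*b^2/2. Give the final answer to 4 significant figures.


Step 1: G = E / (2*(1+nu))
G = 171 / (2*(1+0.36)) = 62.8676 GPa = 6.28676e+10 Pa
Step 2: E_line = G*b^2/2
b = 0.33 nm = 3.3e-10 m
E_line = 0.5 * 6.28676e+10 * (3.3e-10)^2 = 3.423e-09 J/m


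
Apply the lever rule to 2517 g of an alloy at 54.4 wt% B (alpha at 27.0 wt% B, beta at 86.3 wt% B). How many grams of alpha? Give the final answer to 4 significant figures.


f_alpha = (C_beta - C0) / (C_beta - C_alpha)
f_alpha = (86.3 - 54.4) / (86.3 - 27.0) = 0.537943
m_alpha = f_alpha * m_total = 0.537943 * 2517 = 1354 g


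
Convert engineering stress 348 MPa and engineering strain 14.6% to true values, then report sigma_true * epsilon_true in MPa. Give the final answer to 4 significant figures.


sigma_true = sigma_eng * (1 + epsilon_eng)
sigma_true = 348 * (1 + 0.146) = 398.808 MPa
epsilon_true = ln(1 + epsilon_eng)
epsilon_true = ln(1 + 0.146) = 0.136278
sigma_true * epsilon_true = 398.808 * 0.136278 = 54.35 MPa


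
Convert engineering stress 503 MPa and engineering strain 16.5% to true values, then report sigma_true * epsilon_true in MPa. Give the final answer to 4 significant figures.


sigma_true = sigma_eng * (1 + epsilon_eng)
sigma_true = 503 * (1 + 0.165) = 585.995 MPa
epsilon_true = ln(1 + epsilon_eng)
epsilon_true = ln(1 + 0.165) = 0.152721
sigma_true * epsilon_true = 585.995 * 0.152721 = 89.49 MPa


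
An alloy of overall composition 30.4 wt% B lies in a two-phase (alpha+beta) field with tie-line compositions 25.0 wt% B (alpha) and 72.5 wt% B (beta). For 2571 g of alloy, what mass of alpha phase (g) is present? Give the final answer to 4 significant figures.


f_alpha = (C_beta - C0) / (C_beta - C_alpha)
f_alpha = (72.5 - 30.4) / (72.5 - 25.0) = 0.886316
m_alpha = f_alpha * m_total = 0.886316 * 2571 = 2279 g


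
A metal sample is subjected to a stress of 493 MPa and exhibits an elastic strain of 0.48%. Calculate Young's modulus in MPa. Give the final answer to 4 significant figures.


E = sigma / epsilon
epsilon = 0.48% = 4.8e-03
E = 493 / 4.8e-03
E = 102700 MPa


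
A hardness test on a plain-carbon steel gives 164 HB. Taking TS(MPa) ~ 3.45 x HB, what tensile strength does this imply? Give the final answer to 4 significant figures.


TS (MPa) = 3.45 * HB
TS = 3.45 * 164
TS = 565.8 MPa


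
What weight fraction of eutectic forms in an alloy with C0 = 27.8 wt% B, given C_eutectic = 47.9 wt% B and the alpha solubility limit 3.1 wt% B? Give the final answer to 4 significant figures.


f_primary = (C_e - C0) / (C_e - C_alpha_max)
f_primary = (47.9 - 27.8) / (47.9 - 3.1)
f_primary = 0.448661
f_eutectic = 1 - 0.448661 = 0.5513


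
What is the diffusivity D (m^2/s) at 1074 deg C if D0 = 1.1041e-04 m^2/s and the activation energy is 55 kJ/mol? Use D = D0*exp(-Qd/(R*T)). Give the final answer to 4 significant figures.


D = D0 * exp(-Qd / (R*T))
T = 1347.15 K
D = 1.1041e-04 * exp(-55e3 / (8.314 * 1347.15))
D = 8.135e-07 m^2/s


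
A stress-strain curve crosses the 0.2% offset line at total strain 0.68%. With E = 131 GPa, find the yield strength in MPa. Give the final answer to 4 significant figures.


Offset strain = 0.002
Elastic strain at yield = total_strain - offset = 6.8e-03 - 0.002 = 4.8e-03
sigma_y = E * elastic_strain = 131000 * 4.8e-03
sigma_y = 628.8 MPa


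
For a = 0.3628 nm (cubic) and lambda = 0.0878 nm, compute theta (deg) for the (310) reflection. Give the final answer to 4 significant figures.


d = a / sqrt(h^2+k^2+l^2)
d = 0.3628 / sqrt(10) = 0.114727 nm
lambda = 2*d*sin(theta)  =>  sin(theta) = lambda / (2*d)
sin(theta) = 0.0878 / (2 * 0.114727) = 0.382646
theta = 22.5 deg


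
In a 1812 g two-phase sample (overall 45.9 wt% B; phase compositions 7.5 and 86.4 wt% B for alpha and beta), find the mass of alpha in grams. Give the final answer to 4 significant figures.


f_alpha = (C_beta - C0) / (C_beta - C_alpha)
f_alpha = (86.4 - 45.9) / (86.4 - 7.5) = 0.513308
m_alpha = f_alpha * m_total = 0.513308 * 1812 = 930.1 g


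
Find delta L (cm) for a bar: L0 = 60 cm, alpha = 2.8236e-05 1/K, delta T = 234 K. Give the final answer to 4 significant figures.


dL = L0 * alpha * dT
dL = 60 * 2.8236e-05 * 234
dL = 0.3964 cm


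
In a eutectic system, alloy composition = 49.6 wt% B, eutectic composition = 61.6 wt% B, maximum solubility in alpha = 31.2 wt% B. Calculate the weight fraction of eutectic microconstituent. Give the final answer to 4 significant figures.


f_primary = (C_e - C0) / (C_e - C_alpha_max)
f_primary = (61.6 - 49.6) / (61.6 - 31.2)
f_primary = 0.394737
f_eutectic = 1 - 0.394737 = 0.6053


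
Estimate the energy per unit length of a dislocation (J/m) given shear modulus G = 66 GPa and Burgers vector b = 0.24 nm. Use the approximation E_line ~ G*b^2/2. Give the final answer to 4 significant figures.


E = G*b^2/2
b = 0.24 nm = 2.4e-10 m
G = 66 GPa = 6.6e+10 Pa
E = 0.5 * 6.6e+10 * (2.4e-10)^2
E = 1.901e-09 J/m


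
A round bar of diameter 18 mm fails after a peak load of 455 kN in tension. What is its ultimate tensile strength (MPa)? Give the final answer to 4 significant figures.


A0 = pi*(d/2)^2 = pi*(18/2)^2 = 254.469 mm^2
UTS = F_max / A0 = 455*1000 / 254.469
UTS = 1788 MPa


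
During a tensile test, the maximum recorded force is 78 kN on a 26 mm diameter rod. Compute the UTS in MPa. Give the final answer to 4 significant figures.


A0 = pi*(d/2)^2 = pi*(26/2)^2 = 530.929 mm^2
UTS = F_max / A0 = 78*1000 / 530.929
UTS = 146.9 MPa


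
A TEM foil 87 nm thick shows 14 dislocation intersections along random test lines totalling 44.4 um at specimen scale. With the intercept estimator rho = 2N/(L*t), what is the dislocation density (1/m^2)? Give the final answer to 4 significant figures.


rho = 2N / (L * t)
L = 44.4 um = 4.44e-05 m, t = 87 nm = 8.7e-08 m
rho = 2 * 14 / (4.44e-05 * 8.7e-08)
rho = 7.249e+12 1/m^2


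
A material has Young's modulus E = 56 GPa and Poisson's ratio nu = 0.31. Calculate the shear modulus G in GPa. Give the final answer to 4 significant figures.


G = E / (2*(1+nu))
G = 56 / (2*(1+0.31))
G = 21.37 GPa


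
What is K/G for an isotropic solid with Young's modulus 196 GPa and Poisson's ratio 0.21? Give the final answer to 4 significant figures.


G = E / (2*(1+nu))
G = 196 / (2*(1+0.21)) = 80.9917 GPa
K = E / (3*(1-2*nu))
K = 196 / (3*(1-2*0.21)) = 112.644 GPa
K/G = 112.644 / 80.9917 = 1.391


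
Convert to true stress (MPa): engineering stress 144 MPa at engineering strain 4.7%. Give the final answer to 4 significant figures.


sigma_true = sigma_eng * (1 + epsilon_eng)
sigma_true = 144 * (1 + 0.047)
sigma_true = 150.8 MPa


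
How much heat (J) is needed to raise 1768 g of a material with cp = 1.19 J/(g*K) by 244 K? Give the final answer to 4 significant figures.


Q = m * cp * dT
Q = 1768 * 1.19 * 244
Q = 513400 J


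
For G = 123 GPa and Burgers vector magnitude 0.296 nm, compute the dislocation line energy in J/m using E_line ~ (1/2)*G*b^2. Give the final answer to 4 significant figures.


E = G*b^2/2
b = 0.296 nm = 2.96e-10 m
G = 123 GPa = 1.23e+11 Pa
E = 0.5 * 1.23e+11 * (2.96e-10)^2
E = 5.388e-09 J/m


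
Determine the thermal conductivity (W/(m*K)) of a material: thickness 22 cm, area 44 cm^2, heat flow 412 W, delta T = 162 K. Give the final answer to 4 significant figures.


k = Q*L / (A*dT)
L = 0.22 m, A = 4.4e-03 m^2
k = 412 * 0.22 / (4.4e-03 * 162)
k = 127.2 W/(m*K)


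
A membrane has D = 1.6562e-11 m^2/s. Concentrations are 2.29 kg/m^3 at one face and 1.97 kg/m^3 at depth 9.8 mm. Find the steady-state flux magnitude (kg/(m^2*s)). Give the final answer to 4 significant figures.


J = -D * (dC/dx) = D * (C1 - C2) / dx
J = 1.6562e-11 * (2.29 - 1.97) / 9.8e-03
J = 5.408e-10 kg/(m^2*s)
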